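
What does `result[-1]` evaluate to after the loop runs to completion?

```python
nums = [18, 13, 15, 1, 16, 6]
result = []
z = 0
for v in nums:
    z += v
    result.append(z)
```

Let's trace through this code step by step.

Initialize: nums = [18, 13, 15, 1, 16, 6]
Initialize: result = []
Initialize: z = 0
Entering loop: for v in nums:
After iteration 1: v = 18, result = [18], z = 18
After iteration 2: v = 13, result = [18, 31], z = 31
After iteration 3: v = 15, result = [18, 31, 46], z = 46
After iteration 4: v = 1, result = [18, 31, 46, 47], z = 47
After iteration 5: v = 16, result = [18, 31, 46, 47, 63], z = 63
After iteration 6: v = 6, result = [18, 31, 46, 47, 63, 69], z = 69
Loop ends.
result[-1] = 69

Final answer: 69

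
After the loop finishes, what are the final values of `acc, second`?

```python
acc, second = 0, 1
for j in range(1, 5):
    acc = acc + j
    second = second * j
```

Let's trace through this code step by step.

Initialize: acc = 0
Initialize: second = 1
Entering loop: for j in range(1, 5):
After iteration 1: j = 1, acc = 1, second = 1
After iteration 2: j = 2, acc = 3, second = 2
After iteration 3: j = 3, acc = 6, second = 6
After iteration 4: j = 4, acc = 10, second = 24
Loop ends.

Final answer: 10, 24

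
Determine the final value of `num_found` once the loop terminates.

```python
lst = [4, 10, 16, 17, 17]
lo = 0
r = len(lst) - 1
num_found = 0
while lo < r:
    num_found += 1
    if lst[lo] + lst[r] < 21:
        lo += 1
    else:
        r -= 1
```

Let's trace through this code step by step.

Initialize: lst = [4, 10, 16, 17, 17]
Initialize: lo = 0
Initialize: r = 4
Initialize: num_found = 0
Entering loop: while lo < r:
After iteration 1: lo = 0, r = 3, num_found = 1
After iteration 2: lo = 0, r = 2, num_found = 2
After iteration 3: lo = 1, r = 2, num_found = 3
After iteration 4: lo = 1, r = 1, num_found = 4
Loop ends.

Final answer: 4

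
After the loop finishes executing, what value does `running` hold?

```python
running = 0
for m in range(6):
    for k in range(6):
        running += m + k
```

Let's trace through this code step by step.

Initialize: running = 0
Entering loop: for m in range(6):
After iteration 1: m = 0, running = 15
After iteration 2: m = 1, running = 36
After iteration 3: m = 2, running = 63
After iteration 4: m = 3, running = 96
After iteration 5: m = 4, running = 135
After iteration 6: m = 5, running = 180
Loop ends.

Final answer: 180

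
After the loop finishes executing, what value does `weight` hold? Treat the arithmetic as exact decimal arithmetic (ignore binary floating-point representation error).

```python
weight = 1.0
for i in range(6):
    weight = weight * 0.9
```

Let's trace through this code step by step.

Initialize: weight = 1.0
Entering loop: for i in range(6):
After iteration 1: i = 0, weight = 0.9
After iteration 2: i = 1, weight = 0.81
After iteration 3: i = 2, weight = 0.729
After iteration 4: i = 3, weight = 0.6561
After iteration 5: i = 4, weight = 0.59049
After iteration 6: i = 5, weight = 0.531441
Loop ends.

Final answer: 0.531441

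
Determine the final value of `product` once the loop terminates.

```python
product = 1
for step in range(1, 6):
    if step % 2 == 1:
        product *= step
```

Let's trace through this code step by step.

Initialize: product = 1
Entering loop: for step in range(1, 6):
After iteration 1: step = 1, product = 1
After iteration 2: step = 2, product = 1
After iteration 3: step = 3, product = 3
After iteration 4: step = 4, product = 3
After iteration 5: step = 5, product = 15
Loop ends.

Final answer: 15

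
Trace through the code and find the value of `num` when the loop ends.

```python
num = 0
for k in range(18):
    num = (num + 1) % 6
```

Let's trace through this code step by step.

Initialize: num = 0
Entering loop: for k in range(18):
After iteration 1: k = 0, num = 1
After iteration 2: k = 1, num = 2
After iteration 3: k = 2, num = 3
After iteration 4: k = 3, num = 4
After iteration 5: k = 4, num = 5
After iteration 6: k = 5, num = 0
After iteration 7: k = 6, num = 1
After iteration 8: k = 7, num = 2
After iteration 9: k = 8, num = 3
After iteration 10: k = 9, num = 4
After iteration 11: k = 10, num = 5
After iteration 12: k = 11, num = 0
After iteration 13: k = 12, num = 1
After iteration 14: k = 13, num = 2
After iteration 15: k = 14, num = 3
After iteration 16: k = 15, num = 4
After iteration 17: k = 16, num = 5
After iteration 18: k = 17, num = 0
Loop ends.

Final answer: 0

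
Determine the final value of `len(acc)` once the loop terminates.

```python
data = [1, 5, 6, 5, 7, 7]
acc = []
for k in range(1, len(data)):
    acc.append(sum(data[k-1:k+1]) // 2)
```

Let's trace through this code step by step.

Initialize: data = [1, 5, 6, 5, 7, 7]
Initialize: acc = []
Entering loop: for k in range(1, len(data)):
After iteration 1: k = 1, acc = [3]
After iteration 2: k = 2, acc = [3, 5]
After iteration 3: k = 3, acc = [3, 5, 5]
After iteration 4: k = 4, acc = [3, 5, 5, 6]
After iteration 5: k = 5, acc = [3, 5, 5, 6, 7]
Loop ends.
len(acc) = 5

Final answer: 5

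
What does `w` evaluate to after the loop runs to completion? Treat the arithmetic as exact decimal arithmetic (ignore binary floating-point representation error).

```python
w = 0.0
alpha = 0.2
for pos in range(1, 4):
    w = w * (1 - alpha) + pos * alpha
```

Let's trace through this code step by step.

Initialize: w = 0.0
Initialize: alpha = 0.2
Entering loop: for pos in range(1, 4):
After iteration 1: pos = 1, w = 0.2
After iteration 2: pos = 2, w = 0.56
After iteration 3: pos = 3, w = 1.048
Loop ends.

Final answer: 1.048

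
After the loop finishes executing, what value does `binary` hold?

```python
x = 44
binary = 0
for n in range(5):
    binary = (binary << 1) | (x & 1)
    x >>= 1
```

Let's trace through this code step by step.

Initialize: x = 44
Initialize: binary = 0
Entering loop: for n in range(5):
After iteration 1: n = 0, x = 22, binary = 0
After iteration 2: n = 1, x = 11, binary = 0
After iteration 3: n = 2, x = 5, binary = 1
After iteration 4: n = 3, x = 2, binary = 3
After iteration 5: n = 4, x = 1, binary = 6
Loop ends.

Final answer: 6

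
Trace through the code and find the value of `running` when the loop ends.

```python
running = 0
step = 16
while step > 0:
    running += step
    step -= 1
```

Let's trace through this code step by step.

Initialize: running = 0
Initialize: step = 16
Entering loop: while step > 0:
After iteration 1: running = 16, step = 15
After iteration 2: running = 31, step = 14
After iteration 3: running = 45, step = 13
After iteration 4: running = 58, step = 12
After iteration 5: running = 70, step = 11
After iteration 6: running = 81, step = 10
After iteration 7: running = 91, step = 9
After iteration 8: running = 100, step = 8
After iteration 9: running = 108, step = 7
After iteration 10: running = 115, step = 6
After iteration 11: running = 121, step = 5
After iteration 12: running = 126, step = 4
After iteration 13: running = 130, step = 3
After iteration 14: running = 133, step = 2
After iteration 15: running = 135, step = 1
After iteration 16: running = 136, step = 0
Loop ends.

Final answer: 136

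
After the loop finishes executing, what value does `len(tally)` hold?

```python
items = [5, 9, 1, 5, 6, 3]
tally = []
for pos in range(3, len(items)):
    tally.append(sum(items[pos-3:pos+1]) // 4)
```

Let's trace through this code step by step.

Initialize: items = [5, 9, 1, 5, 6, 3]
Initialize: tally = []
Entering loop: for pos in range(3, len(items)):
After iteration 1: pos = 3, tally = [5]
After iteration 2: pos = 4, tally = [5, 5]
After iteration 3: pos = 5, tally = [5, 5, 3]
Loop ends.
len(tally) = 3

Final answer: 3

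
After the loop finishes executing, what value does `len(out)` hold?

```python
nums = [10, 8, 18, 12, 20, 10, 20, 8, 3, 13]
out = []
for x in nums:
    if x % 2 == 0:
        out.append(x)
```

Let's trace through this code step by step.

Initialize: nums = [10, 8, 18, 12, 20, 10, 20, 8, 3, 13]
Initialize: out = []
Entering loop: for x in nums:
After iteration 1: x = 10, out = [10]
After iteration 2: x = 8, out = [10, 8]
After iteration 3: x = 18, out = [10, 8, 18]
After iteration 4: x = 12, out = [10, 8, 18, 12]
After iteration 5: x = 20, out = [10, 8, 18, 12, 20]
After iteration 6: x = 10, out = [10, 8, 18, 12, 20, 10]
After iteration 7: x = 20, out = [10, 8, 18, 12, 20, 10, 20]
After iteration 8: x = 8, out = [10, 8, 18, 12, 20, 10, 20, 8]
After iteration 9: x = 3, out = [10, 8, 18, 12, 20, 10, 20, 8]
After iteration 10: x = 13, out = [10, 8, 18, 12, 20, 10, 20, 8]
Loop ends.
len(out) = 8

Final answer: 8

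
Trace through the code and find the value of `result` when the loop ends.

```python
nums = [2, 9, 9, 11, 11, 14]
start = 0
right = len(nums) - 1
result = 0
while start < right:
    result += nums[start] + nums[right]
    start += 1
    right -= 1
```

Let's trace through this code step by step.

Initialize: nums = [2, 9, 9, 11, 11, 14]
Initialize: start = 0
Initialize: right = 5
Initialize: result = 0
Entering loop: while start < right:
After iteration 1: start = 1, right = 4, result = 16
After iteration 2: start = 2, right = 3, result = 36
After iteration 3: start = 3, right = 2, result = 56
Loop ends.

Final answer: 56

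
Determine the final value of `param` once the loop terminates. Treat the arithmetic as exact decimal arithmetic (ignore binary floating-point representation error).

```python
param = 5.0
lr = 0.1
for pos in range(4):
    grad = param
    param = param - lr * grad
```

Let's trace through this code step by step.

Initialize: param = 5.0
Initialize: lr = 0.1
Entering loop: for pos in range(4):
After iteration 1: pos = 0, param = 4.5, grad = 5.0
After iteration 2: pos = 1, param = 4.05, grad = 4.5
After iteration 3: pos = 2, param = 3.645, grad = 4.05
After iteration 4: pos = 3, param = 3.2805, grad = 3.645
Loop ends.

Final answer: 3.2805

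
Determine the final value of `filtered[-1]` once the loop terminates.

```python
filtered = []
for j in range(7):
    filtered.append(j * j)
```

Let's trace through this code step by step.

Initialize: filtered = []
Entering loop: for j in range(7):
After iteration 1: j = 0, filtered = [0]
After iteration 2: j = 1, filtered = [0, 1]
After iteration 3: j = 2, filtered = [0, 1, 4]
After iteration 4: j = 3, filtered = [0, 1, 4, 9]
After iteration 5: j = 4, filtered = [0, 1, 4, 9, 16]
After iteration 6: j = 5, filtered = [0, 1, 4, 9, 16, 25]
After iteration 7: j = 6, filtered = [0, 1, 4, 9, 16, 25, 36]
Loop ends.
filtered[-1] = 36

Final answer: 36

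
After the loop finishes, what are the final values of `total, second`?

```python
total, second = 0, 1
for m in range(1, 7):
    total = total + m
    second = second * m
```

Let's trace through this code step by step.

Initialize: total = 0
Initialize: second = 1
Entering loop: for m in range(1, 7):
After iteration 1: m = 1, total = 1, second = 1
After iteration 2: m = 2, total = 3, second = 2
After iteration 3: m = 3, total = 6, second = 6
After iteration 4: m = 4, total = 10, second = 24
After iteration 5: m = 5, total = 15, second = 120
After iteration 6: m = 6, total = 21, second = 720
Loop ends.

Final answer: 21, 720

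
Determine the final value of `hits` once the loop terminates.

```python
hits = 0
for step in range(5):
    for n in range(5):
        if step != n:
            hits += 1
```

Let's trace through this code step by step.

Initialize: hits = 0
Entering loop: for step in range(5):
After iteration 1: step = 0, hits = 4
After iteration 2: step = 1, hits = 8
After iteration 3: step = 2, hits = 12
After iteration 4: step = 3, hits = 16
After iteration 5: step = 4, hits = 20
Loop ends.

Final answer: 20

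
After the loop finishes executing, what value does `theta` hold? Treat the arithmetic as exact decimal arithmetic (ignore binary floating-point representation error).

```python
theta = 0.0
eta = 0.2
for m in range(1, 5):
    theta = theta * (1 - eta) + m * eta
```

Let's trace through this code step by step.

Initialize: theta = 0.0
Initialize: eta = 0.2
Entering loop: for m in range(1, 5):
After iteration 1: m = 1, theta = 0.2
After iteration 2: m = 2, theta = 0.56
After iteration 3: m = 3, theta = 1.048
After iteration 4: m = 4, theta = 1.6384
Loop ends.

Final answer: 1.6384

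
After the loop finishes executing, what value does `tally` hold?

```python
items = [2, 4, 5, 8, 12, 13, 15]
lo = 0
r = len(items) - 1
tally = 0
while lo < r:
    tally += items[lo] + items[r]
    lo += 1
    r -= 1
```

Let's trace through this code step by step.

Initialize: items = [2, 4, 5, 8, 12, 13, 15]
Initialize: lo = 0
Initialize: r = 6
Initialize: tally = 0
Entering loop: while lo < r:
After iteration 1: lo = 1, r = 5, tally = 17
After iteration 2: lo = 2, r = 4, tally = 34
After iteration 3: lo = 3, r = 3, tally = 51
Loop ends.

Final answer: 51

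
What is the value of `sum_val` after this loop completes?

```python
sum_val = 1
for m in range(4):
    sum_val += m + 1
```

Let's trace through this code step by step.

Initialize: sum_val = 1
Entering loop: for m in range(4):
After iteration 1: m = 0, sum_val = 2
After iteration 2: m = 1, sum_val = 4
After iteration 3: m = 2, sum_val = 7
After iteration 4: m = 3, sum_val = 11
Loop ends.

Final answer: 11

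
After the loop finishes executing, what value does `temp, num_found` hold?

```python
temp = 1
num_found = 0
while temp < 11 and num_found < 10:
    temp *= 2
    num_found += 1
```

Let's trace through this code step by step.

Initialize: temp = 1
Initialize: num_found = 0
Entering loop: while temp < 11 and num_found < 10:
After iteration 1: temp = 2, num_found = 1
After iteration 2: temp = 4, num_found = 2
After iteration 3: temp = 8, num_found = 3
After iteration 4: temp = 16, num_found = 4
Loop ends.

Final answer: 16, 4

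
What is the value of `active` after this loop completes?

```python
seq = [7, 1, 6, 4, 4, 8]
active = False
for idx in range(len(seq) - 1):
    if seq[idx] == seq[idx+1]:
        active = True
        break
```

Let's trace through this code step by step.

Initialize: seq = [7, 1, 6, 4, 4, 8]
Initialize: active = False
Entering loop: for idx in range(len(seq) - 1):
After iteration 1: idx = 0, active = False
After iteration 2: idx = 1, active = False
After iteration 3: idx = 2, active = False
After iteration 4: idx = 3, active = True
Loop ends.

Final answer: True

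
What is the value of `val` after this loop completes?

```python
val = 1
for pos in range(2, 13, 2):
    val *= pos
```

Let's trace through this code step by step.

Initialize: val = 1
Entering loop: for pos in range(2, 13, 2):
After iteration 1: pos = 2, val = 2
After iteration 2: pos = 4, val = 8
After iteration 3: pos = 6, val = 48
After iteration 4: pos = 8, val = 384
After iteration 5: pos = 10, val = 3840
After iteration 6: pos = 12, val = 46080
Loop ends.

Final answer: 46080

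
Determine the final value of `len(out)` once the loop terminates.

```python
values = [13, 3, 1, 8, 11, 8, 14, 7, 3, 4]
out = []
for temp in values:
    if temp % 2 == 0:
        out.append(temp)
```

Let's trace through this code step by step.

Initialize: values = [13, 3, 1, 8, 11, 8, 14, 7, 3, 4]
Initialize: out = []
Entering loop: for temp in values:
After iteration 1: temp = 13, out = []
After iteration 2: temp = 3, out = []
After iteration 3: temp = 1, out = []
After iteration 4: temp = 8, out = [8]
After iteration 5: temp = 11, out = [8]
After iteration 6: temp = 8, out = [8, 8]
After iteration 7: temp = 14, out = [8, 8, 14]
After iteration 8: temp = 7, out = [8, 8, 14]
After iteration 9: temp = 3, out = [8, 8, 14]
After iteration 10: temp = 4, out = [8, 8, 14, 4]
Loop ends.
len(out) = 4

Final answer: 4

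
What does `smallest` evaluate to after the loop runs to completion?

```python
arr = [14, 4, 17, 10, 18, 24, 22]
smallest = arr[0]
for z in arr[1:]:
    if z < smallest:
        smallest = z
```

Let's trace through this code step by step.

Initialize: arr = [14, 4, 17, 10, 18, 24, 22]
Initialize: smallest = 14
Entering loop: for z in arr[1:]:
After iteration 1: z = 4, smallest = 4
After iteration 2: z = 17, smallest = 4
After iteration 3: z = 10, smallest = 4
After iteration 4: z = 18, smallest = 4
After iteration 5: z = 24, smallest = 4
After iteration 6: z = 22, smallest = 4
Loop ends.

Final answer: 4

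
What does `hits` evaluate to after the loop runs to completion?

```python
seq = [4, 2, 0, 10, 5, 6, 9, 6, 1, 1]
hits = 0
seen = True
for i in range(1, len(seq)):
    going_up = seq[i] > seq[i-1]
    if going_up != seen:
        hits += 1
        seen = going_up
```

Let's trace through this code step by step.

Initialize: seq = [4, 2, 0, 10, 5, 6, 9, 6, 1, 1]
Initialize: hits = 0
Initialize: seen = True
Entering loop: for i in range(1, len(seq)):
After iteration 1: i = 1, hits = 1, seen = False, going_up = False
After iteration 2: i = 2, hits = 1, seen = False, going_up = False
After iteration 3: i = 3, hits = 2, seen = True, going_up = True
After iteration 4: i = 4, hits = 3, seen = False, going_up = False
After iteration 5: i = 5, hits = 4, seen = True, going_up = True
After iteration 6: i = 6, hits = 4, seen = True, going_up = True
After iteration 7: i = 7, hits = 5, seen = False, going_up = False
After iteration 8: i = 8, hits = 5, seen = False, going_up = False
After iteration 9: i = 9, hits = 5, seen = False, going_up = False
Loop ends.

Final answer: 5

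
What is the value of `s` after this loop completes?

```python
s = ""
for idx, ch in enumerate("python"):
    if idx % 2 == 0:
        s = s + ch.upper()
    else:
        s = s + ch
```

Let's trace through this code step by step.

Initialize: s = ''
Entering loop: for idx, ch in enumerate("python"):
After iteration 1: idx = 0, ch = 'p', s = 'P'
After iteration 2: idx = 1, ch = 'y', s = 'Py'
After iteration 3: idx = 2, ch = 't', s = 'PyT'
After iteration 4: idx = 3, ch = 'h', s = 'PyTh'
After iteration 5: idx = 4, ch = 'o', s = 'PyThO'
After iteration 6: idx = 5, ch = 'n', s = 'PyThOn'
Loop ends.

Final answer: 'PyThOn'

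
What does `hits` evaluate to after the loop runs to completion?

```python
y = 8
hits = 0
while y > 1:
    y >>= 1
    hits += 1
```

Let's trace through this code step by step.

Initialize: y = 8
Initialize: hits = 0
Entering loop: while y > 1:
After iteration 1: y = 4, hits = 1
After iteration 2: y = 2, hits = 2
After iteration 3: y = 1, hits = 3
Loop ends.

Final answer: 3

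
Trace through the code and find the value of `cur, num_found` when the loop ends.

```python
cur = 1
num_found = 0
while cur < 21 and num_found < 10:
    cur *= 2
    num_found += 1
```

Let's trace through this code step by step.

Initialize: cur = 1
Initialize: num_found = 0
Entering loop: while cur < 21 and num_found < 10:
After iteration 1: cur = 2, num_found = 1
After iteration 2: cur = 4, num_found = 2
After iteration 3: cur = 8, num_found = 3
After iteration 4: cur = 16, num_found = 4
After iteration 5: cur = 32, num_found = 5
Loop ends.

Final answer: 32, 5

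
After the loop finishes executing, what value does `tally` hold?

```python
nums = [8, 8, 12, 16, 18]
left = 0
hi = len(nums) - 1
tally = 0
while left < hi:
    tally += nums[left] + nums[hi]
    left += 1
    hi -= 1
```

Let's trace through this code step by step.

Initialize: nums = [8, 8, 12, 16, 18]
Initialize: left = 0
Initialize: hi = 4
Initialize: tally = 0
Entering loop: while left < hi:
After iteration 1: left = 1, hi = 3, tally = 26
After iteration 2: left = 2, hi = 2, tally = 50
Loop ends.

Final answer: 50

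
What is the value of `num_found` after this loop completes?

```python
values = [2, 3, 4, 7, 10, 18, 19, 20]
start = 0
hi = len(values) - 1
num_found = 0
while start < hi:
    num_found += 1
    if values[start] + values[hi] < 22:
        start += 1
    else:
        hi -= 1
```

Let's trace through this code step by step.

Initialize: values = [2, 3, 4, 7, 10, 18, 19, 20]
Initialize: start = 0
Initialize: hi = 7
Initialize: num_found = 0
Entering loop: while start < hi:
After iteration 1: start = 0, hi = 6, num_found = 1
After iteration 2: start = 1, hi = 6, num_found = 2
After iteration 3: start = 1, hi = 5, num_found = 3
After iteration 4: start = 2, hi = 5, num_found = 4
After iteration 5: start = 2, hi = 4, num_found = 5
After iteration 6: start = 3, hi = 4, num_found = 6
After iteration 7: start = 4, hi = 4, num_found = 7
Loop ends.

Final answer: 7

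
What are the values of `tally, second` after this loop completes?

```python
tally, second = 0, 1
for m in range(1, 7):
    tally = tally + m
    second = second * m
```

Let's trace through this code step by step.

Initialize: tally = 0
Initialize: second = 1
Entering loop: for m in range(1, 7):
After iteration 1: m = 1, tally = 1, second = 1
After iteration 2: m = 2, tally = 3, second = 2
After iteration 3: m = 3, tally = 6, second = 6
After iteration 4: m = 4, tally = 10, second = 24
After iteration 5: m = 5, tally = 15, second = 120
After iteration 6: m = 6, tally = 21, second = 720
Loop ends.

Final answer: 21, 720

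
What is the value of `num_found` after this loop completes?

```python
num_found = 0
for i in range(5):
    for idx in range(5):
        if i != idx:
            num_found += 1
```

Let's trace through this code step by step.

Initialize: num_found = 0
Entering loop: for i in range(5):
After iteration 1: i = 0, num_found = 4
After iteration 2: i = 1, num_found = 8
After iteration 3: i = 2, num_found = 12
After iteration 4: i = 3, num_found = 16
After iteration 5: i = 4, num_found = 20
Loop ends.

Final answer: 20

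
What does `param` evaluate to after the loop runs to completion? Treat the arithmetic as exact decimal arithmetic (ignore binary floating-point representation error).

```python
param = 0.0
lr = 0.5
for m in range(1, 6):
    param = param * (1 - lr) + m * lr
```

Let's trace through this code step by step.

Initialize: param = 0.0
Initialize: lr = 0.5
Entering loop: for m in range(1, 6):
After iteration 1: m = 1, param = 0.5
After iteration 2: m = 2, param = 1.25
After iteration 3: m = 3, param = 2.125
After iteration 4: m = 4, param = 3.0625
After iteration 5: m = 5, param = 4.03125
Loop ends.

Final answer: 4.03125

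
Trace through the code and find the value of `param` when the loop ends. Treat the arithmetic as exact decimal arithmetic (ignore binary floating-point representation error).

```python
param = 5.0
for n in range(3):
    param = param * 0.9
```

Let's trace through this code step by step.

Initialize: param = 5.0
Entering loop: for n in range(3):
After iteration 1: n = 0, param = 4.5
After iteration 2: n = 1, param = 4.05
After iteration 3: n = 2, param = 3.645
Loop ends.

Final answer: 3.645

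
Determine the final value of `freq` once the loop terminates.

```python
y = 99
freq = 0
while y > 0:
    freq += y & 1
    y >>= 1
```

Let's trace through this code step by step.

Initialize: y = 99
Initialize: freq = 0
Entering loop: while y > 0:
After iteration 1: y = 49, freq = 1
After iteration 2: y = 24, freq = 2
After iteration 3: y = 12, freq = 2
After iteration 4: y = 6, freq = 2
After iteration 5: y = 3, freq = 2
After iteration 6: y = 1, freq = 3
After iteration 7: y = 0, freq = 4
Loop ends.

Final answer: 4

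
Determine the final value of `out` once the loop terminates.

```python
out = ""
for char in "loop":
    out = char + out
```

Let's trace through this code step by step.

Initialize: out = ''
Entering loop: for char in "loop":
After iteration 1: char = 'l', out = 'l'
After iteration 2: char = 'o', out = 'ol'
After iteration 3: char = 'o', out = 'ool'
After iteration 4: char = 'p', out = 'pool'
Loop ends.

Final answer: 'pool'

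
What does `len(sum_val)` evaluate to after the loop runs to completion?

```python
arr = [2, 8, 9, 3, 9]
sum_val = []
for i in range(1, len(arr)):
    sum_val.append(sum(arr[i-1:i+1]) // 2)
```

Let's trace through this code step by step.

Initialize: arr = [2, 8, 9, 3, 9]
Initialize: sum_val = []
Entering loop: for i in range(1, len(arr)):
After iteration 1: i = 1, sum_val = [5]
After iteration 2: i = 2, sum_val = [5, 8]
After iteration 3: i = 3, sum_val = [5, 8, 6]
After iteration 4: i = 4, sum_val = [5, 8, 6, 6]
Loop ends.
len(sum_val) = 4

Final answer: 4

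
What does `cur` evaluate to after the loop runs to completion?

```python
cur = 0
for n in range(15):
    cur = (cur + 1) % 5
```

Let's trace through this code step by step.

Initialize: cur = 0
Entering loop: for n in range(15):
After iteration 1: n = 0, cur = 1
After iteration 2: n = 1, cur = 2
After iteration 3: n = 2, cur = 3
After iteration 4: n = 3, cur = 4
After iteration 5: n = 4, cur = 0
After iteration 6: n = 5, cur = 1
After iteration 7: n = 6, cur = 2
After iteration 8: n = 7, cur = 3
After iteration 9: n = 8, cur = 4
After iteration 10: n = 9, cur = 0
After iteration 11: n = 10, cur = 1
After iteration 12: n = 11, cur = 2
After iteration 13: n = 12, cur = 3
After iteration 14: n = 13, cur = 4
After iteration 15: n = 14, cur = 0
Loop ends.

Final answer: 0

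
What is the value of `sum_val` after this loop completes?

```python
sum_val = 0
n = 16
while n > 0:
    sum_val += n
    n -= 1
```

Let's trace through this code step by step.

Initialize: sum_val = 0
Initialize: n = 16
Entering loop: while n > 0:
After iteration 1: sum_val = 16, n = 15
After iteration 2: sum_val = 31, n = 14
After iteration 3: sum_val = 45, n = 13
After iteration 4: sum_val = 58, n = 12
After iteration 5: sum_val = 70, n = 11
After iteration 6: sum_val = 81, n = 10
After iteration 7: sum_val = 91, n = 9
After iteration 8: sum_val = 100, n = 8
After iteration 9: sum_val = 108, n = 7
After iteration 10: sum_val = 115, n = 6
After iteration 11: sum_val = 121, n = 5
After iteration 12: sum_val = 126, n = 4
After iteration 13: sum_val = 130, n = 3
After iteration 14: sum_val = 133, n = 2
After iteration 15: sum_val = 135, n = 1
After iteration 16: sum_val = 136, n = 0
Loop ends.

Final answer: 136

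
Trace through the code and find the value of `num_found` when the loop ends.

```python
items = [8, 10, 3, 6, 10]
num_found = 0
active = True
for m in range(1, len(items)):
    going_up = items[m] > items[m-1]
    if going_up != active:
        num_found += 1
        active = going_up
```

Let's trace through this code step by step.

Initialize: items = [8, 10, 3, 6, 10]
Initialize: num_found = 0
Initialize: active = True
Entering loop: for m in range(1, len(items)):
After iteration 1: m = 1, num_found = 0, active = True, going_up = True
After iteration 2: m = 2, num_found = 1, active = False, going_up = False
After iteration 3: m = 3, num_found = 2, active = True, going_up = True
After iteration 4: m = 4, num_found = 2, active = True, going_up = True
Loop ends.

Final answer: 2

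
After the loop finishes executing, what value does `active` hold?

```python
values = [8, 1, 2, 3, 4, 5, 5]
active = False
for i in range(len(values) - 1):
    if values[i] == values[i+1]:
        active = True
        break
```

Let's trace through this code step by step.

Initialize: values = [8, 1, 2, 3, 4, 5, 5]
Initialize: active = False
Entering loop: for i in range(len(values) - 1):
After iteration 1: i = 0, active = False
After iteration 2: i = 1, active = False
After iteration 3: i = 2, active = False
After iteration 4: i = 3, active = False
After iteration 5: i = 4, active = False
After iteration 6: i = 5, active = True
Loop ends.

Final answer: True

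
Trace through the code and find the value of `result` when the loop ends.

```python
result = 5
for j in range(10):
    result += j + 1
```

Let's trace through this code step by step.

Initialize: result = 5
Entering loop: for j in range(10):
After iteration 1: j = 0, result = 6
After iteration 2: j = 1, result = 8
After iteration 3: j = 2, result = 11
After iteration 4: j = 3, result = 15
After iteration 5: j = 4, result = 20
After iteration 6: j = 5, result = 26
After iteration 7: j = 6, result = 33
After iteration 8: j = 7, result = 41
After iteration 9: j = 8, result = 50
After iteration 10: j = 9, result = 60
Loop ends.

Final answer: 60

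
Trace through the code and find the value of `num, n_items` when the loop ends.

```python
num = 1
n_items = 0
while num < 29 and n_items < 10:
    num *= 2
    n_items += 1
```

Let's trace through this code step by step.

Initialize: num = 1
Initialize: n_items = 0
Entering loop: while num < 29 and n_items < 10:
After iteration 1: num = 2, n_items = 1
After iteration 2: num = 4, n_items = 2
After iteration 3: num = 8, n_items = 3
After iteration 4: num = 16, n_items = 4
After iteration 5: num = 32, n_items = 5
Loop ends.

Final answer: 32, 5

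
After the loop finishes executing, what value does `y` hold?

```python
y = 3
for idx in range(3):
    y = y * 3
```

Let's trace through this code step by step.

Initialize: y = 3
Entering loop: for idx in range(3):
After iteration 1: idx = 0, y = 9
After iteration 2: idx = 1, y = 27
After iteration 3: idx = 2, y = 81
Loop ends.

Final answer: 81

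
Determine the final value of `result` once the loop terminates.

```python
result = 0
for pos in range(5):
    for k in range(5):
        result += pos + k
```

Let's trace through this code step by step.

Initialize: result = 0
Entering loop: for pos in range(5):
After iteration 1: pos = 0, result = 10
After iteration 2: pos = 1, result = 25
After iteration 3: pos = 2, result = 45
After iteration 4: pos = 3, result = 70
After iteration 5: pos = 4, result = 100
Loop ends.

Final answer: 100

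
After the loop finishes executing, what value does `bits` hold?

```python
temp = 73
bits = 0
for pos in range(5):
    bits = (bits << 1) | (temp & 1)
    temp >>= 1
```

Let's trace through this code step by step.

Initialize: temp = 73
Initialize: bits = 0
Entering loop: for pos in range(5):
After iteration 1: pos = 0, temp = 36, bits = 1
After iteration 2: pos = 1, temp = 18, bits = 2
After iteration 3: pos = 2, temp = 9, bits = 4
After iteration 4: pos = 3, temp = 4, bits = 9
After iteration 5: pos = 4, temp = 2, bits = 18
Loop ends.

Final answer: 18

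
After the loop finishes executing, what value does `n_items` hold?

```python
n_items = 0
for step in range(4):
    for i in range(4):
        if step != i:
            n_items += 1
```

Let's trace through this code step by step.

Initialize: n_items = 0
Entering loop: for step in range(4):
After iteration 1: step = 0, n_items = 3
After iteration 2: step = 1, n_items = 6
After iteration 3: step = 2, n_items = 9
After iteration 4: step = 3, n_items = 12
Loop ends.

Final answer: 12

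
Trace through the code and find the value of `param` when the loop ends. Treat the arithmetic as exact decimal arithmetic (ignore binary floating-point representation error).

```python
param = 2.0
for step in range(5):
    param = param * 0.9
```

Let's trace through this code step by step.

Initialize: param = 2.0
Entering loop: for step in range(5):
After iteration 1: step = 0, param = 1.8
After iteration 2: step = 1, param = 1.62
After iteration 3: step = 2, param = 1.458
After iteration 4: step = 3, param = 1.3122
After iteration 5: step = 4, param = 1.18098
Loop ends.

Final answer: 1.18098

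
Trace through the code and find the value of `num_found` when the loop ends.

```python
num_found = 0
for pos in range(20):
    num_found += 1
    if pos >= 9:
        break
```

Let's trace through this code step by step.

Initialize: num_found = 0
Entering loop: for pos in range(20):
After iteration 1: pos = 0, num_found = 1
After iteration 2: pos = 1, num_found = 2
After iteration 3: pos = 2, num_found = 3
After iteration 4: pos = 3, num_found = 4
After iteration 5: pos = 4, num_found = 5
After iteration 6: pos = 5, num_found = 6
After iteration 7: pos = 6, num_found = 7
After iteration 8: pos = 7, num_found = 8
After iteration 9: pos = 8, num_found = 9
After iteration 10: pos = 9, num_found = 10
Loop ends.

Final answer: 10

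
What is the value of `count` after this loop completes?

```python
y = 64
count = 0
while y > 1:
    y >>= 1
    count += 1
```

Let's trace through this code step by step.

Initialize: y = 64
Initialize: count = 0
Entering loop: while y > 1:
After iteration 1: y = 32, count = 1
After iteration 2: y = 16, count = 2
After iteration 3: y = 8, count = 3
After iteration 4: y = 4, count = 4
After iteration 5: y = 2, count = 5
After iteration 6: y = 1, count = 6
Loop ends.

Final answer: 6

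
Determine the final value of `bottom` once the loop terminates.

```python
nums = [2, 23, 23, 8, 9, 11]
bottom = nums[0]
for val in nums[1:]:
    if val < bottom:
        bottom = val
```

Let's trace through this code step by step.

Initialize: nums = [2, 23, 23, 8, 9, 11]
Initialize: bottom = 2
Entering loop: for val in nums[1:]:
After iteration 1: val = 23, bottom = 2
After iteration 2: val = 23, bottom = 2
After iteration 3: val = 8, bottom = 2
After iteration 4: val = 9, bottom = 2
After iteration 5: val = 11, bottom = 2
Loop ends.

Final answer: 2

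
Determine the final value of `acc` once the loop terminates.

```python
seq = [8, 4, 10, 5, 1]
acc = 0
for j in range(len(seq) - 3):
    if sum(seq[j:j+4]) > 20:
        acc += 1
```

Let's trace through this code step by step.

Initialize: seq = [8, 4, 10, 5, 1]
Initialize: acc = 0
Entering loop: for j in range(len(seq) - 3):
After iteration 1: j = 0, acc = 1
After iteration 2: j = 1, acc = 1
Loop ends.

Final answer: 1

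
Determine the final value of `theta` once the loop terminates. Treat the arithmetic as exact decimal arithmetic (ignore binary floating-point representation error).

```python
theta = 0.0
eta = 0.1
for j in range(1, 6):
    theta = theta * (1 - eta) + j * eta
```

Let's trace through this code step by step.

Initialize: theta = 0.0
Initialize: eta = 0.1
Entering loop: for j in range(1, 6):
After iteration 1: j = 1, theta = 0.1
After iteration 2: j = 2, theta = 0.29
After iteration 3: j = 3, theta = 0.561
After iteration 4: j = 4, theta = 0.9049
After iteration 5: j = 5, theta = 1.31441
Loop ends.

Final answer: 1.31441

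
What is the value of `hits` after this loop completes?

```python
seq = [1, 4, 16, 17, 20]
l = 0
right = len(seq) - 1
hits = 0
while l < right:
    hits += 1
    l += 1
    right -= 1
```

Let's trace through this code step by step.

Initialize: seq = [1, 4, 16, 17, 20]
Initialize: l = 0
Initialize: right = 4
Initialize: hits = 0
Entering loop: while l < right:
After iteration 1: l = 1, right = 3, hits = 1
After iteration 2: l = 2, right = 2, hits = 2
Loop ends.

Final answer: 2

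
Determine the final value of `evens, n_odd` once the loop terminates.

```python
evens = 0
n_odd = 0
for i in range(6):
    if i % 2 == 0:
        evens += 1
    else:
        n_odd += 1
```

Let's trace through this code step by step.

Initialize: evens = 0
Initialize: n_odd = 0
Entering loop: for i in range(6):
After iteration 1: i = 0, evens = 1, n_odd = 0
After iteration 2: i = 1, evens = 1, n_odd = 1
After iteration 3: i = 2, evens = 2, n_odd = 1
After iteration 4: i = 3, evens = 2, n_odd = 2
After iteration 5: i = 4, evens = 3, n_odd = 2
After iteration 6: i = 5, evens = 3, n_odd = 3
Loop ends.

Final answer: 3, 3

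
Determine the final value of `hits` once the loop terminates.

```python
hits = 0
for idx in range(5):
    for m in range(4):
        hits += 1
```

Let's trace through this code step by step.

Initialize: hits = 0
Entering loop: for idx in range(5):
After iteration 1: idx = 0, hits = 4
After iteration 2: idx = 1, hits = 8
After iteration 3: idx = 2, hits = 12
After iteration 4: idx = 3, hits = 16
After iteration 5: idx = 4, hits = 20
Loop ends.

Final answer: 20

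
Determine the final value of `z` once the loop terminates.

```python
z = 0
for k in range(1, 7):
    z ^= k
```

Let's trace through this code step by step.

Initialize: z = 0
Entering loop: for k in range(1, 7):
After iteration 1: k = 1, z = 1
After iteration 2: k = 2, z = 3
After iteration 3: k = 3, z = 0
After iteration 4: k = 4, z = 4
After iteration 5: k = 5, z = 1
After iteration 6: k = 6, z = 7
Loop ends.

Final answer: 7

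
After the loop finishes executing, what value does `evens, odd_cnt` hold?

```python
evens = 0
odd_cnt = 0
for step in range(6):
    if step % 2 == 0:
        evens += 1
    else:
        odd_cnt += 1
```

Let's trace through this code step by step.

Initialize: evens = 0
Initialize: odd_cnt = 0
Entering loop: for step in range(6):
After iteration 1: step = 0, evens = 1, odd_cnt = 0
After iteration 2: step = 1, evens = 1, odd_cnt = 1
After iteration 3: step = 2, evens = 2, odd_cnt = 1
After iteration 4: step = 3, evens = 2, odd_cnt = 2
After iteration 5: step = 4, evens = 3, odd_cnt = 2
After iteration 6: step = 5, evens = 3, odd_cnt = 3
Loop ends.

Final answer: 3, 3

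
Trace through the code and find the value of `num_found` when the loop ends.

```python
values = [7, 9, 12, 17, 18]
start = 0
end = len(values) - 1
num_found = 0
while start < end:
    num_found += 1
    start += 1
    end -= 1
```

Let's trace through this code step by step.

Initialize: values = [7, 9, 12, 17, 18]
Initialize: start = 0
Initialize: end = 4
Initialize: num_found = 0
Entering loop: while start < end:
After iteration 1: start = 1, end = 3, num_found = 1
After iteration 2: start = 2, end = 2, num_found = 2
Loop ends.

Final answer: 2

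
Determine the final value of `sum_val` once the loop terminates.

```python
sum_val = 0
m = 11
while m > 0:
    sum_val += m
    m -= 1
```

Let's trace through this code step by step.

Initialize: sum_val = 0
Initialize: m = 11
Entering loop: while m > 0:
After iteration 1: sum_val = 11, m = 10
After iteration 2: sum_val = 21, m = 9
After iteration 3: sum_val = 30, m = 8
After iteration 4: sum_val = 38, m = 7
After iteration 5: sum_val = 45, m = 6
After iteration 6: sum_val = 51, m = 5
After iteration 7: sum_val = 56, m = 4
After iteration 8: sum_val = 60, m = 3
After iteration 9: sum_val = 63, m = 2
After iteration 10: sum_val = 65, m = 1
After iteration 11: sum_val = 66, m = 0
Loop ends.

Final answer: 66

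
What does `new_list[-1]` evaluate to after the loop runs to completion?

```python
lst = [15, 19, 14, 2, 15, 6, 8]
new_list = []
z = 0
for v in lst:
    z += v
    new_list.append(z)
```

Let's trace through this code step by step.

Initialize: lst = [15, 19, 14, 2, 15, 6, 8]
Initialize: new_list = []
Initialize: z = 0
Entering loop: for v in lst:
After iteration 1: v = 15, new_list = [15], z = 15
After iteration 2: v = 19, new_list = [15, 34], z = 34
After iteration 3: v = 14, new_list = [15, 34, 48], z = 48
After iteration 4: v = 2, new_list = [15, 34, 48, 50], z = 50
After iteration 5: v = 15, new_list = [15, 34, 48, 50, 65], z = 65
After iteration 6: v = 6, new_list = [15, 34, 48, 50, 65, 71], z = 71
After iteration 7: v = 8, new_list = [15, 34, 48, 50, 65, 71, 79], z = 79
Loop ends.
new_list[-1] = 79

Final answer: 79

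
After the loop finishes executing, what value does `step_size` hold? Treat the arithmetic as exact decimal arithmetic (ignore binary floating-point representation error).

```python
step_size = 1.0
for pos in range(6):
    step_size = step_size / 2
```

Let's trace through this code step by step.

Initialize: step_size = 1.0
Entering loop: for pos in range(6):
After iteration 1: pos = 0, step_size = 0.5
After iteration 2: pos = 1, step_size = 0.25
After iteration 3: pos = 2, step_size = 0.125
After iteration 4: pos = 3, step_size = 0.0625
After iteration 5: pos = 4, step_size = 0.03125
After iteration 6: pos = 5, step_size = 0.015625
Loop ends.

Final answer: 0.015625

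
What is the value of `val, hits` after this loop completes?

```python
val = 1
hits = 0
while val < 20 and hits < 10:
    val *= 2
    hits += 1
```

Let's trace through this code step by step.

Initialize: val = 1
Initialize: hits = 0
Entering loop: while val < 20 and hits < 10:
After iteration 1: val = 2, hits = 1
After iteration 2: val = 4, hits = 2
After iteration 3: val = 8, hits = 3
After iteration 4: val = 16, hits = 4
After iteration 5: val = 32, hits = 5
Loop ends.

Final answer: 32, 5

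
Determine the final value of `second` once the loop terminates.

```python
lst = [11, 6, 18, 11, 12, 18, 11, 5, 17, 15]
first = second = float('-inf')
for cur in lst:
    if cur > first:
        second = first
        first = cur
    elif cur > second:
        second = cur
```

Let's trace through this code step by step.

Initialize: lst = [11, 6, 18, 11, 12, 18, 11, 5, 17, 15]
Initialize: first = -inf
Initialize: second = -inf
Entering loop: for cur in lst:
After iteration 1: cur = 11, first = 11, second = -inf
After iteration 2: cur = 6, first = 11, second = 6
After iteration 3: cur = 18, first = 18, second = 11
After iteration 4: cur = 11, first = 18, second = 11
After iteration 5: cur = 12, first = 18, second = 12
After iteration 6: cur = 18, first = 18, second = 18
After iteration 7: cur = 11, first = 18, second = 18
After iteration 8: cur = 5, first = 18, second = 18
After iteration 9: cur = 17, first = 18, second = 18
After iteration 10: cur = 15, first = 18, second = 18
Loop ends.

Final answer: 18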